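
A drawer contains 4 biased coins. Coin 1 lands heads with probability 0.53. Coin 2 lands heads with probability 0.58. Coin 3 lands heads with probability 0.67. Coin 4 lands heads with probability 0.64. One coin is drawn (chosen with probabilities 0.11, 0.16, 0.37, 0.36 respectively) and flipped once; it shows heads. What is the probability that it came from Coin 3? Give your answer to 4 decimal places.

P(heads|C1) = 0.53; P(heads|C2) = 0.58; P(heads|C3) = 0.67; P(heads|C4) = 0.64.
Prior × likelihood for each source: 0.11·0.53=0.05830, 0.16·0.58=0.09280, 0.37·0.67=0.2479, 0.36·0.64=0.2304. Summing gives P(heads) = 0.62940.
P(Coin 3 | heads) = 0.2479 / 0.62940 = 0.3939.

Posterior probability ≈ 0.3939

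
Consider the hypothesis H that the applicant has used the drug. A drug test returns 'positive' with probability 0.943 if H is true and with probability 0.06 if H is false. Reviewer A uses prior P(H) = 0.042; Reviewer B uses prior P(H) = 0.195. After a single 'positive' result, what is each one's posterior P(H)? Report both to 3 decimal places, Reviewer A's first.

P('+'|H) = 0.943, P('+'|¬H) = 0.06.
Reviewer A: numerator 0.943·0.042 = 0.039606; evidence = 0.039606+0.06·0.958 = 0.097086; posterior = 0.408.
Reviewer B: numerator 0.943·0.195 = 0.18388; evidence = 0.18388+0.06·0.805 = 0.23218; posterior = 0.792.

Reviewer A: 0.408; Reviewer B: 0.792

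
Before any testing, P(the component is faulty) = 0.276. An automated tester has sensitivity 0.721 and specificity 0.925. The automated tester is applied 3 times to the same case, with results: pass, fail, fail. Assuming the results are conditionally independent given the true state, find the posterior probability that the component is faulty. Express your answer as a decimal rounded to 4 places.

With H the event that the component is faulty, the joint likelihood of the observed sequence is P(data|H) = 0.279·0.721·0.721 = 0.14504 and P(data|¬H) = 0.925·0.075·0.075 = 0.0052031.
Bayes: P(H|data) = 0.276·0.14504 / (0.276·0.14504 + 0.724·0.0052031) = 0.040030/0.043797 = 0.9140.

Posterior P(H) ≈ 0.9140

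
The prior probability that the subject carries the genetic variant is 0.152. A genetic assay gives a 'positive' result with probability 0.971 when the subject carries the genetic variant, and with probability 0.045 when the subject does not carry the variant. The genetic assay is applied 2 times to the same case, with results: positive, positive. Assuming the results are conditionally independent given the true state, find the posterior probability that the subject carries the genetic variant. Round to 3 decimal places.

Posterior P(H) ≈ 0.988

Let H be the event that the subject carries the genetic variant; start with P(H) = 0.152. P('positive'|H) = 0.971, P('positive'|¬H) = 0.045.
Update on result 1 ('positive'): P(H) ← 0.971·0.1520 / (0.971·0.1520 + 0.045·0.8480) = 0.14759/0.18575 = 0.7946.
Update on result 2 ('positive'): P(H) ← 0.971·0.7946 / (0.971·0.7946 + 0.045·0.2054) = 0.77152/0.78077 = 0.9882.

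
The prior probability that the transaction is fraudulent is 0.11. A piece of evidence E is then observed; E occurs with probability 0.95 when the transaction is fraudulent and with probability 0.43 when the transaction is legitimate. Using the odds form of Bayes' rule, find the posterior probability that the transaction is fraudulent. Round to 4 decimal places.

Prior odds = 0.11/(1−0.11) = 0.12360.
Likelihood ratio for E = 0.95/0.43 = 2.2093.
Posterior odds = prior odds × LR = 0.27306.
Posterior probability = odds/(1+odds) = 0.27306/1.2731 = 0.2145.

Posterior probability ≈ 0.2145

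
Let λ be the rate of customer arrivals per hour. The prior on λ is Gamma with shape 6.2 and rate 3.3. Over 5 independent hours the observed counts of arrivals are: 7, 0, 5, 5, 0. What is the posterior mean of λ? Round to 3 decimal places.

Total count ∑xᵢ = 17 over n = 5 hours.
Gamma is conjugate to the Poisson likelihood: posterior is Gamma(shape = 6.2+17 = 23.2, rate = 3.3+5 = 8.3).
E[λ | data] = 23.2/8.3 = 2.795.

Posterior mean ≈ 2.795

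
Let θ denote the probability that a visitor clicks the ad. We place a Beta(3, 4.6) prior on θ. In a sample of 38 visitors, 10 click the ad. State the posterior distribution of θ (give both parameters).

Posterior: Beta(13, 32.6)

Observing 10 successes and 28 failures updates Beta(3, 4.6) by adding the success and failure counts to the two shape parameters: α = 3+10 = 13, β = 4.6+28 = 32.6.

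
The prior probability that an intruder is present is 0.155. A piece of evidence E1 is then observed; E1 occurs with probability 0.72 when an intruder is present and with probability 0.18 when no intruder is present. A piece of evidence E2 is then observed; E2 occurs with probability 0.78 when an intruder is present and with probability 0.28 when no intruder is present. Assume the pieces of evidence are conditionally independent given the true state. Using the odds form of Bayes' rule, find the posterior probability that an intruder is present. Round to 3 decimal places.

Posterior probability ≈ 0.671

Prior odds = 0.155/(1−0.155) = 0.18343. In log-odds, ln(0.18343) = -1.6959.
Add log likelihood ratios: ln(4.0000) + ln(2.7857) = 2.4108.
Posterior log-odds = 0.71489, so posterior odds = exp(0.71489) = 2.0440. Converting, P(H|E) = 2.0440/3.0440 = 0.671.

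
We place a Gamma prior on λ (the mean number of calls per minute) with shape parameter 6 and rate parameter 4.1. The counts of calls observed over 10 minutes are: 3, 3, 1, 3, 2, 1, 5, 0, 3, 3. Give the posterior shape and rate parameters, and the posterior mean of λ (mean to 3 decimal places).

Total count ∑xᵢ = 24 over n = 10 minutes.
Gamma is conjugate to the Poisson likelihood: posterior is Gamma(shape = 6+24 = 30, rate = 4.1+10 = 14.1).
E[λ | data] = 30/14.1 = 2.128.

Posterior: Gamma(shape=30, rate=14.1); mean ≈ 2.128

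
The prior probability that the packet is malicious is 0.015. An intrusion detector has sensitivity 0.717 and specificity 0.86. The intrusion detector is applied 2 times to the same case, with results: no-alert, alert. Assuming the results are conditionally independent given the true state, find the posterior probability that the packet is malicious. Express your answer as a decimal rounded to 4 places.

Posterior P(H) ≈ 0.0250

Let H be the event that the packet is malicious; start with P(H) = 0.015. P('alert'|H) = 0.717, P('alert'|¬H) = 0.14.
Update on result 1 ('no-alert'): P(H) ← 0.283·0.0150 / (0.283·0.0150 + 0.86·0.9850) = 0.0042450/0.85135 = 0.0050.
Update on result 2 ('alert'): P(H) ← 0.717·0.0050 / (0.717·0.0050 + 0.14·0.9950) = 0.0035751/0.14288 = 0.0250.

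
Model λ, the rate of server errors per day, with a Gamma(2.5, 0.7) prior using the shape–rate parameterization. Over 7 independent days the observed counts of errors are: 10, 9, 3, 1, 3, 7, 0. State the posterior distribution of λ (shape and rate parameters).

Posterior: Gamma(shape=35.5, rate=7.7)

The Poisson likelihood adds the total count to the shape and the number of exposure periods to the rate. Here ∑xᵢ = 33 and n = 7, so shape 2.5→35.5 and rate 0.7→7.7.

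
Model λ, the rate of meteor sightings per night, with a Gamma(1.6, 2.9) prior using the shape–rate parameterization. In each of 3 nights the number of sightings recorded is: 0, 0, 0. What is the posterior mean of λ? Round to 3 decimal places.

Total count ∑xᵢ = 0 over n = 3 nights.
Gamma is conjugate to the Poisson likelihood: posterior is Gamma(shape = 1.6+0 = 1.6, rate = 2.9+3 = 5.9).
Posterior mean = shape/rate = 1.6/5.9 = 0.271.

Posterior mean ≈ 0.271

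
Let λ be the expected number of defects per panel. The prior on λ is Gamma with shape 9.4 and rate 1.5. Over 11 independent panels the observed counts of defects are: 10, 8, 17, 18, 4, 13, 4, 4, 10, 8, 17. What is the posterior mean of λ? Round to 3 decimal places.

Total count ∑xᵢ = 113 over n = 11 panels.
Gamma is conjugate to the Poisson likelihood: posterior is Gamma(shape = 9.4+113 = 122.4, rate = 1.5+11 = 12.5).
Posterior mean = shape/rate = 122.4/12.5 = 9.792.

Posterior mean ≈ 9.792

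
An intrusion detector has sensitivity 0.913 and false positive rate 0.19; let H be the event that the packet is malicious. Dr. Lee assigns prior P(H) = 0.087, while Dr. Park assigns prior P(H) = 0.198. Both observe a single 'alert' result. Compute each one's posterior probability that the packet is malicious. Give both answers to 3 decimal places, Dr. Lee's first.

Dr. Lee: 0.314; Dr. Park: 0.543

P('+'|H) = 0.913, P('+'|¬H) = 0.19.
Dr. Lee: numerator 0.913·0.087 = 0.079431; evidence = 0.079431+0.19·0.913 = 0.25290; posterior = 0.314.
Dr. Park: numerator 0.913·0.198 = 0.18077; evidence = 0.18077+0.19·0.802 = 0.33315; posterior = 0.543.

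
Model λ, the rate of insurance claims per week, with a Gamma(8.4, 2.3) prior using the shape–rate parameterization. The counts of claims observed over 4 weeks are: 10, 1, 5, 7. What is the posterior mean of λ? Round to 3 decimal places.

Posterior mean ≈ 4.984

Total count ∑xᵢ = 23 over n = 4 weeks.
Gamma is conjugate to the Poisson likelihood: posterior is Gamma(shape = 8.4+23 = 31.4, rate = 2.3+4 = 6.3).
Posterior mean = shape/rate = 31.4/6.3 = 4.984.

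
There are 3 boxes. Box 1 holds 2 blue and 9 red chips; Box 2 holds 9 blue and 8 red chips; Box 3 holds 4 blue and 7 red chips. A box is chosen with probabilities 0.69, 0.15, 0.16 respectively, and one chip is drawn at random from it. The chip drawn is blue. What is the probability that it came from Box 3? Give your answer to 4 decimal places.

Tabulate prior·likelihood by source: [1] prior 0.69, lik 0.1818, product 0.1255; [2] prior 0.15, lik 0.5294, product 0.07941; [3] prior 0.16, lik 0.3636, product 0.05818.
Normalizing constant = 0.26305; the posterior for Box 3 is its product over the sum, 0.05818/0.26305 = 0.2212.

Posterior probability ≈ 0.2212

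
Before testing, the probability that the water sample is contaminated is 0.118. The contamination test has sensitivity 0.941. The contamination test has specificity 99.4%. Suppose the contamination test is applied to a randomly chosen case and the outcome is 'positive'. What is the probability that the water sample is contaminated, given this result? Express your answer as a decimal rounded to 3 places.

Write H for 'the water sample is contaminated'. Prior odds H:¬H = 0.118/0.882 = 0.13379. For the 'positive' outcome, the likelihood ratio is 0.941/0.006 = 156.83.
Posterior odds = 0.13379 × 156.83 = 20.982, so P(H|E) = 20.982/(1+20.982) = 0.955.

P(H | E) ≈ 0.955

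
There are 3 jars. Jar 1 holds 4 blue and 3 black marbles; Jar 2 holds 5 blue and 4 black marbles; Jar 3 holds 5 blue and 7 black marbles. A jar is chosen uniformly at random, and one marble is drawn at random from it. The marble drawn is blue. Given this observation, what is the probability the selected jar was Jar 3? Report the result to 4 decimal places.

Posterior probability ≈ 0.2699

P(blue|Jar 1) = 0.5714; P(blue|Jar 2) = 0.5556; P(blue|Jar 3) = 0.4167.
Prior × likelihood for each source: 0.333333·0.5714=0.1905, 0.333333·0.5556=0.1852, 0.333333·0.4167=0.1389. Summing gives P(blue) = 0.51455.
P(Jar 3 | blue) = 0.1389 / 0.51455 = 0.2699.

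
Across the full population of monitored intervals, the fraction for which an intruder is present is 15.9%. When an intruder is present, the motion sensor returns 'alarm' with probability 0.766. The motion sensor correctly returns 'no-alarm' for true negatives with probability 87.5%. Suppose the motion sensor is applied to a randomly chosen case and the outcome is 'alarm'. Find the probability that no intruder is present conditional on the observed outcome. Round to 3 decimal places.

P(¬H | E) ≈ 0.463

Let H be the event that an intruder is present. P(H) = 0.159, so P(¬H) = 0.841. With E the 'alarm' result, P(E|H) = 0.766 and P(E|¬H) = 0.125.
P(E) = 0.766·0.159 + 0.125·0.841 = 0.12179 + 0.10512 = 0.22692.
By Bayes' theorem, P(H|E) = 0.12179 / 0.22692 = 0.537. Hence P(¬H|E) = 1 − 0.537 = 0.463.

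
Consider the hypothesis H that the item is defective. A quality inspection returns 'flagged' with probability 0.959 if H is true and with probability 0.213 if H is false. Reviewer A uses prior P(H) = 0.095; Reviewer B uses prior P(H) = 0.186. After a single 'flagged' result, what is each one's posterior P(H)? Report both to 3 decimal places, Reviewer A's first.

P('+'|H) = 0.959, P('+'|¬H) = 0.213.
Reviewer A: numerator 0.959·0.095 = 0.091105; evidence = 0.091105+0.213·0.905 = 0.28387; posterior = 0.321.
Reviewer B: numerator 0.959·0.186 = 0.17837; evidence = 0.17837+0.213·0.814 = 0.35176; posterior = 0.507.

Reviewer A: 0.321; Reviewer B: 0.507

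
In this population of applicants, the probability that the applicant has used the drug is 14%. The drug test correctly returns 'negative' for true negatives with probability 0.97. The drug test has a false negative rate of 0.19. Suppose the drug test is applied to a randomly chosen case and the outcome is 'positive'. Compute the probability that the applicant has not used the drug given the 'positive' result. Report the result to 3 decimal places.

P(¬H | E) ≈ 0.185

Write H for 'the applicant has used the drug'. Prior odds H:¬H = 0.14/0.86 = 0.16279. For the 'positive' outcome, the likelihood ratio is 0.81/0.03 = 27.000.
Posterior odds = 0.16279 × 27.000 = 4.3953, so P(H|E) = 4.3953/(1+4.3953) = 0.815. Then P(¬H|E) = 1 − 0.815 = 0.185.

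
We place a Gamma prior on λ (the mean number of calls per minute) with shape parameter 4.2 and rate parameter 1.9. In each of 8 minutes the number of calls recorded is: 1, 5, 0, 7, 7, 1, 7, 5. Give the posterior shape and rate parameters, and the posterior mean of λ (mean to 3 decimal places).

Total count ∑xᵢ = 33 over n = 8 minutes.
Gamma is conjugate to the Poisson likelihood: posterior is Gamma(shape = 4.2+33 = 37.2, rate = 1.9+8 = 9.9).
Posterior mean = shape/rate = 37.2/9.9 = 3.758.

Posterior: Gamma(shape=37.2, rate=9.9); mean ≈ 3.758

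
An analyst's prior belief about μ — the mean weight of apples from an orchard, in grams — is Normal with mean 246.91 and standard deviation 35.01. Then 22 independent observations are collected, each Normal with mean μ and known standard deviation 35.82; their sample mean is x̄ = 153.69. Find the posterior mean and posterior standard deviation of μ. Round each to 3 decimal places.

Posterior mean ≈ 157.924; posterior SD ≈ 7.461

Prior precision 1/τ₀² = 1/35.01² = 0.00081586; data precision n/σ² = 22/35.82² = 0.0171463.
Posterior precision = 0.00081586 + 0.0171463 = 0.0179622, giving posterior SD = 1/√0.0179622 = 7.461.
Posterior mean = (0.00081586·246.91 + 0.0171463·153.69) / 0.0179622 = 157.924.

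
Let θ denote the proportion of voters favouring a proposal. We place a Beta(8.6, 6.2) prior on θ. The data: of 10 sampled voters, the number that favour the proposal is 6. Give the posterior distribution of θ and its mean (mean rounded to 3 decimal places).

Posterior: Beta(14.6, 10.2); mean ≈ 0.589

The binomial likelihood is conjugate to the Beta prior: with 6 successes and 4 failures, the posterior is Beta(8.6+6, 6.2+4) = Beta(14.6, 10.2).
Posterior mean = α/(α+β) = 14.6/24.8 = 0.589.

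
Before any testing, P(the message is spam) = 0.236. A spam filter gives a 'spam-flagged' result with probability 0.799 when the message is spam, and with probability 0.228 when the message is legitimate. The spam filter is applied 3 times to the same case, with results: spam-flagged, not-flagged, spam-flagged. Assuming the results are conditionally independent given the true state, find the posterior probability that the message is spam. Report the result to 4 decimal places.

Posterior P(H) ≈ 0.4969

Let H be the event that the message is spam; start with P(H) = 0.236. P('spam-flagged'|H) = 0.799, P('spam-flagged'|¬H) = 0.228.
Update on result 1 ('spam-flagged'): P(H) ← 0.799·0.2360 / (0.799·0.2360 + 0.228·0.7640) = 0.18856/0.36276 = 0.5198.
Update on result 2 ('not-flagged'): P(H) ← 0.201·0.5198 / (0.201·0.5198 + 0.772·0.4802) = 0.10448/0.47519 = 0.2199.
Update on result 3 ('spam-flagged'): P(H) ← 0.799·0.2199 / (0.799·0.2199 + 0.228·0.7801) = 0.17568/0.35355 = 0.4969.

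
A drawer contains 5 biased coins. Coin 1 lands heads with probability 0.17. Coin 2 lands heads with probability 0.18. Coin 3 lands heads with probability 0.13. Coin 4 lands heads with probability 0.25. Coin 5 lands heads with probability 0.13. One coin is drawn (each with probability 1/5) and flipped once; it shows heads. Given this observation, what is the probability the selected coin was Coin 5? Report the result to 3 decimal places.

Tabulate prior·likelihood by source: [1] prior 0.2, lik 0.17, product 0.03400; [2] prior 0.2, lik 0.18, product 0.03600; [3] prior 0.2, lik 0.13, product 0.02600; [4] prior 0.2, lik 0.25, product 0.05000; [5] prior 0.2, lik 0.13, product 0.02600.
Normalizing constant = 0.17200; the posterior for Coin 5 is its product over the sum, 0.02600/0.17200 = 0.151.

Posterior probability ≈ 0.151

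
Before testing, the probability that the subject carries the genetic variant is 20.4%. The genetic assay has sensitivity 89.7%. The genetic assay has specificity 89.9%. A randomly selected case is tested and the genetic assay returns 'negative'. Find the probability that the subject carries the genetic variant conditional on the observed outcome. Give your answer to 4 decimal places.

Write H for 'the subject carries the genetic variant'. Prior odds H:¬H = 0.204/0.796 = 0.25628. For the 'negative' outcome, the likelihood ratio is 0.103/0.899 = 0.11457.
Posterior odds = 0.25628 × 0.11457 = 0.029363, so P(H|E) = 0.029363/(1+0.029363) = 0.0285.

P(H | E) ≈ 0.0285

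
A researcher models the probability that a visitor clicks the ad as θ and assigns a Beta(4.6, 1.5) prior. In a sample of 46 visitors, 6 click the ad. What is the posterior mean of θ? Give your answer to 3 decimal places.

Posterior mean ≈ 0.203

The binomial likelihood is conjugate to the Beta prior: with 6 successes and 40 failures, the posterior is Beta(4.6+6, 1.5+40) = Beta(10.6, 41.5).
Posterior mean = α/(α+β) = 10.6/52.1 = 0.203.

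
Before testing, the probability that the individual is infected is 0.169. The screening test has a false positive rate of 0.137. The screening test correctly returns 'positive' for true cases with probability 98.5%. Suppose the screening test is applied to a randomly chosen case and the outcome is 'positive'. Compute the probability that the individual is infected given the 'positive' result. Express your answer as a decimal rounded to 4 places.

Write H for 'the individual is infected'. Prior odds H:¬H = 0.169/0.831 = 0.20337. For the 'positive' outcome, the likelihood ratio is 0.985/0.137 = 7.1898.
Posterior odds = 0.20337 × 7.1898 = 1.4622, so P(H|E) = 1.4622/(1+1.4622) = 0.5939.

P(H | E) ≈ 0.5939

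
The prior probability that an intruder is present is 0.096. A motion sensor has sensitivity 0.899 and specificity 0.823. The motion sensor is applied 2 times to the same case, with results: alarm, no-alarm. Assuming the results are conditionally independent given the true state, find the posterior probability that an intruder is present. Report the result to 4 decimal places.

Let H be the event that an intruder is present; start with P(H) = 0.096. P('alarm'|H) = 0.899, P('alarm'|¬H) = 0.177.
Update on result 1 ('alarm'): P(H) ← 0.899·0.0960 / (0.899·0.0960 + 0.177·0.9040) = 0.086304/0.24631 = 0.3504.
Update on result 2 ('no-alarm'): P(H) ← 0.101·0.3504 / (0.101·0.3504 + 0.823·0.6496) = 0.035389/0.57002 = 0.0621.

Posterior P(H) ≈ 0.0621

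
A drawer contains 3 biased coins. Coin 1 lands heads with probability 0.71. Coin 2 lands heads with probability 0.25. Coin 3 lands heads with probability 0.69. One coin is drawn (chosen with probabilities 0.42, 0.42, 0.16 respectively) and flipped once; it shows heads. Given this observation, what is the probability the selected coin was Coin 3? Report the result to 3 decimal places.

Posterior probability ≈ 0.215

P(heads|C1) = 0.71; P(heads|C2) = 0.25; P(heads|C3) = 0.69.
Prior × likelihood for each source: 0.42·0.71=0.2982, 0.42·0.25=0.1050, 0.16·0.69=0.1104. Summing gives P(heads) = 0.51360.
P(Coin 3 | heads) = 0.1104 / 0.51360 = 0.215.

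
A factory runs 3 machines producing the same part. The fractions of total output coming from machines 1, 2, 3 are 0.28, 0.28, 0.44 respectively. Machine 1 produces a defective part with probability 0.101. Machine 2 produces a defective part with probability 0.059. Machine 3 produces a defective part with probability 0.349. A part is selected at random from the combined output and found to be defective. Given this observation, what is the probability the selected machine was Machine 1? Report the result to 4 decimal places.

P(defective|M1) = 0.101; P(defective|M2) = 0.059; P(defective|M3) = 0.349.
Prior × likelihood for each source: 0.28·0.101=0.02828, 0.28·0.059=0.01652, 0.44·0.349=0.1536. Summing gives P(defective) = 0.19836.
P(Machine 1 | defective) = 0.02828 / 0.19836 = 0.1426.

Posterior probability ≈ 0.1426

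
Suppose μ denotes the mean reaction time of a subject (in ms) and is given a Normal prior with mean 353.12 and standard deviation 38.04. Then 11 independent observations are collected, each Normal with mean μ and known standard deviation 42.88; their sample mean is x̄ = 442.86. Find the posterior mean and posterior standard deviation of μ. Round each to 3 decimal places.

With known σ, the Normal prior is conjugate. Weight on the data is w = (n/σ²)/(n/σ² + 1/τ₀²) = 0.00598251/(0.00598251+0.00069107) = 0.89645.
Posterior mean = w·x̄ + (1−w)·μ₀ = 0.89645·442.86 + 0.10355·353.12 = 433.567. Posterior variance = 1/(0.00598251+0.00069107) = 149.845, so SD = 12.241.

Posterior mean ≈ 433.567; posterior SD ≈ 12.241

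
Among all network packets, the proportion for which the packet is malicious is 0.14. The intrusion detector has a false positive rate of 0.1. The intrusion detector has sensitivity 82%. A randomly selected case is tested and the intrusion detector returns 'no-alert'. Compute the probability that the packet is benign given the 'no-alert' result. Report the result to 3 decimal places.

P(¬H | E) ≈ 0.968

Let H be the event that the packet is malicious. P(H) = 0.14, so P(¬H) = 0.86. With E the 'no-alert' result, P(E|H) = 0.18 and P(E|¬H) = 0.9.
P(E) = 0.18·0.14 + 0.9·0.86 = 0.025200 + 0.77400 = 0.79920.
By Bayes' theorem, P(H|E) = 0.025200 / 0.79920 = 0.032. Hence P(¬H|E) = 1 − 0.032 = 0.968.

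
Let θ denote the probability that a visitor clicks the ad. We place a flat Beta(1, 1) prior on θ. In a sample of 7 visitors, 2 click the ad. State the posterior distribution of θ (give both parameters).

The binomial likelihood is conjugate to the Beta prior: with 2 successes and 5 failures, the posterior is Beta(1+2, 1+5) = Beta(3, 6).

Posterior: Beta(3, 6)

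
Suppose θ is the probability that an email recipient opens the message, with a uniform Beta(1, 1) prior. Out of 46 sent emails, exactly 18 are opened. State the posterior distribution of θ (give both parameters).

Posterior: Beta(19, 29)

Observing 18 successes and 28 failures updates Beta(1, 1) by adding the success and failure counts to the two shape parameters: α = 1+18 = 19, β = 1+28 = 29.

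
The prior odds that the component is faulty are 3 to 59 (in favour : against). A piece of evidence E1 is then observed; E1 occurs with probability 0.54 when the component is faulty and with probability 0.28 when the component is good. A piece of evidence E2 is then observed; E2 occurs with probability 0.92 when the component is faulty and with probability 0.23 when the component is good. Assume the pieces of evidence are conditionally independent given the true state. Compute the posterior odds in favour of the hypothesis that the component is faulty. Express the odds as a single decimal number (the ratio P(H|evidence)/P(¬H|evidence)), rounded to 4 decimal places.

Posterior odds ≈ 0.3923

Prior odds = 3/59 = 0.050847. In log-odds, ln(0.050847) = -2.9789.
Add log likelihood ratios: ln(1.9286) + ln(4.0000) = 2.0431.
Posterior log-odds = -0.93585, so posterior odds = exp(-0.93585) = 0.39225.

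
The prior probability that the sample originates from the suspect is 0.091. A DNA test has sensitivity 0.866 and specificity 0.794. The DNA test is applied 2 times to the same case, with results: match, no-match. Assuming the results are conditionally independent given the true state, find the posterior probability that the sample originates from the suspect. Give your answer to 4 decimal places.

With H the event that the sample originates from the suspect, the joint likelihood of the observed sequence is P(data|H) = 0.866·0.134 = 0.11604 and P(data|¬H) = 0.206·0.794 = 0.16356.
Bayes: P(H|data) = 0.091·0.11604 / (0.091·0.11604 + 0.909·0.16356) = 0.010560/0.15924 = 0.0663.

Posterior P(H) ≈ 0.0663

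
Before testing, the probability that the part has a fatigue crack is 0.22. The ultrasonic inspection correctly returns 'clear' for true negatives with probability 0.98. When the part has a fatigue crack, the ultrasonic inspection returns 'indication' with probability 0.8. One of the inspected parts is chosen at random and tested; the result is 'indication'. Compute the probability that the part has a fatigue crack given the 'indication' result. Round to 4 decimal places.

Let H be the event that the part has a fatigue crack. P(H) = 0.22, so P(¬H) = 0.78. With E the 'indication' result, P(E|H) = 0.8 and P(E|¬H) = 0.02.
P(E) = 0.8·0.22 + 0.02·0.78 = 0.17600 + 0.015600 = 0.19160.
By Bayes' theorem, P(H|E) = 0.17600 / 0.19160 = 0.9186.

P(H | E) ≈ 0.9186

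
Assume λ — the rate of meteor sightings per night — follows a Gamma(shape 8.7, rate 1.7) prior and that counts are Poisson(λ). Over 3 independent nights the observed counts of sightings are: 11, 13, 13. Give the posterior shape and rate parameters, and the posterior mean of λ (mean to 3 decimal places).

The Poisson likelihood adds the total count to the shape and the number of exposure periods to the rate. Here ∑xᵢ = 37 and n = 3, so shape 8.7→45.7 and rate 1.7→4.7.
Posterior mean = shape/rate = 45.7/4.7 = 9.723.

Posterior: Gamma(shape=45.7, rate=4.7); mean ≈ 9.723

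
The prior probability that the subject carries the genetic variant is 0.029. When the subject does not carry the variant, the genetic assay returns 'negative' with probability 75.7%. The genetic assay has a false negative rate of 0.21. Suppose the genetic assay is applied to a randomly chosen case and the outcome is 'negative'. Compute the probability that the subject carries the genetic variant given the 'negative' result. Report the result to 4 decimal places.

P(H | E) ≈ 0.0082

Let H be the event that the subject carries the genetic variant. P(H) = 0.029, so P(¬H) = 0.971. With E the 'negative' result, P(E|H) = 0.21 and P(E|¬H) = 0.757.
P(E) = 0.21·0.029 + 0.757·0.971 = 0.0060900 + 0.73505 = 0.74114.
By Bayes' theorem, P(H|E) = 0.0060900 / 0.74114 = 0.0082.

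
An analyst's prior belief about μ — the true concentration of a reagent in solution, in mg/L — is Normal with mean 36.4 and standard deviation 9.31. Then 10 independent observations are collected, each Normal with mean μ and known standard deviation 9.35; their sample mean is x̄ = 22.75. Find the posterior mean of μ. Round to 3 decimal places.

Posterior mean ≈ 24.001

With known σ, the Normal prior is conjugate. Weight on the data is w = (n/σ²)/(n/σ² + 1/τ₀²) = 0.114387/(0.114387+0.0115372) = 0.90838.
Posterior mean = w·x̄ + (1−w)·μ₀ = 0.90838·22.75 + 0.091620·36.4 = 24.001.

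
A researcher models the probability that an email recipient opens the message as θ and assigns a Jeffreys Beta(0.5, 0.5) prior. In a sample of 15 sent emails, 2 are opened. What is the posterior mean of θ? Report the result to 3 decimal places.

Posterior mean ≈ 0.156

The binomial likelihood is conjugate to the Beta prior: with 2 successes and 13 failures, the posterior is Beta(0.5+2, 0.5+13) = Beta(2.5, 13.5).
E[θ | data] = 2.5/(2.5+13.5) = 0.156.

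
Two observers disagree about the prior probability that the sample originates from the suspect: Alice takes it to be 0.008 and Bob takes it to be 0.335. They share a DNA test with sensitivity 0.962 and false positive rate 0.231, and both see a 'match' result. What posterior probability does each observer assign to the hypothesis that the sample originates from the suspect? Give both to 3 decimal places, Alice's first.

Alice: 0.032; Bob: 0.677

P('+'|H) = 0.962, P('+'|¬H) = 0.231.
Alice: numerator 0.962·0.008 = 0.0076960; evidence = 0.0076960+0.231·0.992 = 0.23685; posterior = 0.032.
Bob: numerator 0.962·0.335 = 0.32227; evidence = 0.32227+0.231·0.665 = 0.47589; posterior = 0.677.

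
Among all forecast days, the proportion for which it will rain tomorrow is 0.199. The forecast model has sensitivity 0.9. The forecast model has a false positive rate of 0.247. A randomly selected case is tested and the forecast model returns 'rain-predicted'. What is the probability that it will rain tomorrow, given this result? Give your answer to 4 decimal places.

Write H for 'it will rain tomorrow'. Prior odds H:¬H = 0.199/0.801 = 0.24844. For the 'rain-predicted' outcome, the likelihood ratio is 0.9/0.247 = 3.6437.
Posterior odds = 0.24844 × 3.6437 = 0.90524, so P(H|E) = 0.90524/(1+0.90524) = 0.4751.

P(H | E) ≈ 0.4751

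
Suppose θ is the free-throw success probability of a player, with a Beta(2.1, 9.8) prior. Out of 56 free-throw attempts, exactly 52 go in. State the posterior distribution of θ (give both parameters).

Observing 52 successes and 4 failures updates Beta(2.1, 9.8) by adding the success and failure counts to the two shape parameters: α = 2.1+52 = 54.1, β = 9.8+4 = 13.8.

Posterior: Beta(54.1, 13.8)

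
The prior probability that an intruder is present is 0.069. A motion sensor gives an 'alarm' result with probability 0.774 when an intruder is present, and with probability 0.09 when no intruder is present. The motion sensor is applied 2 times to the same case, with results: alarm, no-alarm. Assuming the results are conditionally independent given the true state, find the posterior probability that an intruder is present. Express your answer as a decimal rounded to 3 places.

Posterior P(H) ≈ 0.137

With H the event that an intruder is present, the joint likelihood of the observed sequence is P(data|H) = 0.774·0.226 = 0.17492 and P(data|¬H) = 0.09·0.91 = 0.081900.
Bayes: P(H|data) = 0.069·0.17492 / (0.069·0.17492 + 0.931·0.081900) = 0.012070/0.088319 = 0.1367.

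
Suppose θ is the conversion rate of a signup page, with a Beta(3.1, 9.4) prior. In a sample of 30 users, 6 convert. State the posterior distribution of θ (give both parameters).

Observing 6 successes and 24 failures updates Beta(3.1, 9.4) by adding the success and failure counts to the two shape parameters: α = 3.1+6 = 9.1, β = 9.4+24 = 33.4.

Posterior: Beta(9.1, 33.4)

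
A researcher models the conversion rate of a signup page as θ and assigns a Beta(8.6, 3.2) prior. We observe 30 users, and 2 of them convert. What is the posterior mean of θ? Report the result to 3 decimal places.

Posterior mean ≈ 0.254

Observing 2 successes and 28 failures updates Beta(8.6, 3.2) by adding the success and failure counts to the two shape parameters: α = 8.6+2 = 10.6, β = 3.2+28 = 31.2.
E[θ | data] = 10.6/(10.6+31.2) = 0.254.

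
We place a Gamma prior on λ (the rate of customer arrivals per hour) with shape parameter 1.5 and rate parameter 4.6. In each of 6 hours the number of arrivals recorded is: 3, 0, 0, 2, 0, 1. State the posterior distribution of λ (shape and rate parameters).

Posterior: Gamma(shape=7.5, rate=10.6)

The Poisson likelihood adds the total count to the shape and the number of exposure periods to the rate. Here ∑xᵢ = 6 and n = 6, so shape 1.5→7.5 and rate 4.6→10.6.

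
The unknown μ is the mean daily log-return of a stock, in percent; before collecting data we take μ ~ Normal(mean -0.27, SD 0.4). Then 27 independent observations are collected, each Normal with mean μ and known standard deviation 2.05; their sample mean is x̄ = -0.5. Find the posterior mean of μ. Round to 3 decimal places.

With known σ, the Normal prior is conjugate. Weight on the data is w = (n/σ²)/(n/σ² + 1/τ₀²) = 6.42475/(6.42475+6.25000) = 0.50689.
Posterior mean = w·x̄ + (1−w)·μ₀ = 0.50689·-0.5 + 0.49311·-0.27 = -0.387.

Posterior mean ≈ -0.387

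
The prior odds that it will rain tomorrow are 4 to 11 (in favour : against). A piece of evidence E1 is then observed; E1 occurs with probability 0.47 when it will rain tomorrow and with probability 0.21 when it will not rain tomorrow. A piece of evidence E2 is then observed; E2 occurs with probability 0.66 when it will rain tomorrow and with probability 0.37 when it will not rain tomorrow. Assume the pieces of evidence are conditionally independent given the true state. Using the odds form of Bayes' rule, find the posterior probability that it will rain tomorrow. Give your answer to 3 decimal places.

Posterior probability ≈ 0.592

Prior odds = 4/11 = 0.36364. In log-odds, ln(0.36364) = -1.0116.
Add log likelihood ratios: ln(2.2381) + ln(1.7838) = 1.3844.
Posterior log-odds = 0.37276, so posterior odds = exp(0.37276) = 1.4517. Converting, P(H|E) = 1.4517/2.4517 = 0.592.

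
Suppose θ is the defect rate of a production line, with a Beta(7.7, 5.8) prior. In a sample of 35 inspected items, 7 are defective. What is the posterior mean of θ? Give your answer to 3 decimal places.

The binomial likelihood is conjugate to the Beta prior: with 7 successes and 28 failures, the posterior is Beta(7.7+7, 5.8+28) = Beta(14.7, 33.8).
E[θ | data] = 14.7/(14.7+33.8) = 0.303.

Posterior mean ≈ 0.303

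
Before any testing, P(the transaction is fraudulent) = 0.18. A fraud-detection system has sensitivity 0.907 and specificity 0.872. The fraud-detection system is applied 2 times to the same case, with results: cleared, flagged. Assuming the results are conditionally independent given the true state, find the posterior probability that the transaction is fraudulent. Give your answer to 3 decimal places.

With H the event that the transaction is fraudulent, the joint likelihood of the observed sequence is P(data|H) = 0.093·0.907 = 0.084351 and P(data|¬H) = 0.872·0.128 = 0.11162.
Bayes: P(H|data) = 0.18·0.084351 / (0.18·0.084351 + 0.82·0.11162) = 0.015183/0.10671 = 0.1423.

Posterior P(H) ≈ 0.142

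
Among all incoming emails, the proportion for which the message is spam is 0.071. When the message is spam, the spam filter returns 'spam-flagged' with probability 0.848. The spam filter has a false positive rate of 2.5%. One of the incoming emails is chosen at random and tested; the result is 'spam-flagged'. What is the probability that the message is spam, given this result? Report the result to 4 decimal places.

Write H for 'the message is spam'. Prior odds H:¬H = 0.071/0.929 = 0.076426. For the 'spam-flagged' outcome, the likelihood ratio is 0.848/0.025 = 33.920.
Posterior odds = 0.076426 × 33.920 = 2.5924, so P(H|E) = 2.5924/(1+2.5924) = 0.7216.

P(H | E) ≈ 0.7216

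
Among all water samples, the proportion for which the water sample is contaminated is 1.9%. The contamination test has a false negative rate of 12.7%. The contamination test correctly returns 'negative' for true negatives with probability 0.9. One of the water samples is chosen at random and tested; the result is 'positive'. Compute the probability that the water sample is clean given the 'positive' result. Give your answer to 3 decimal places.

P(¬H | E) ≈ 0.855

Write H for 'the water sample is contaminated'. Prior odds H:¬H = 0.019/0.981 = 0.019368. For the 'positive' outcome, the likelihood ratio is 0.873/0.1 = 8.7300.
Posterior odds = 0.019368 × 8.7300 = 0.16908, so P(H|E) = 0.16908/(1+0.16908) = 0.145. Then P(¬H|E) = 1 − 0.145 = 0.855.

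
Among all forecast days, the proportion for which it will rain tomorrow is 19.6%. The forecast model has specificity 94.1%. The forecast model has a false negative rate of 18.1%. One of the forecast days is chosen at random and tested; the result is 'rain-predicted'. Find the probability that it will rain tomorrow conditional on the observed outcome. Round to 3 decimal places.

Let H be the event that it will rain tomorrow. P(H) = 0.196, so P(¬H) = 0.804. With E the 'rain-predicted' result, P(E|H) = 0.819 and P(E|¬H) = 0.059.
P(E) = 0.819·0.196 + 0.059·0.804 = 0.16052 + 0.047436 = 0.20796.
By Bayes' theorem, P(H|E) = 0.16052 / 0.20796 = 0.772.

P(H | E) ≈ 0.772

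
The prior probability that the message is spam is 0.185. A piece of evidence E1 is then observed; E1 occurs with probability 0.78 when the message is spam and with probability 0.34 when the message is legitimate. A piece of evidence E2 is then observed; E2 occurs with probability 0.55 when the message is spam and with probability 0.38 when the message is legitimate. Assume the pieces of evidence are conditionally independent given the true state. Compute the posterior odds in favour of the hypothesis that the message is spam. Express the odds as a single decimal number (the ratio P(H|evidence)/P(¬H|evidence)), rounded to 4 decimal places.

Prior odds = 0.185/(1−0.185) = 0.22699.
Likelihood ratio for E1 = 0.78/0.34 = 2.2941.
Likelihood ratio for E2 = 0.55/0.38 = 1.4474.
Posterior odds = prior odds × LR₁ × LR₂ = 0.75372.

Posterior odds ≈ 0.7537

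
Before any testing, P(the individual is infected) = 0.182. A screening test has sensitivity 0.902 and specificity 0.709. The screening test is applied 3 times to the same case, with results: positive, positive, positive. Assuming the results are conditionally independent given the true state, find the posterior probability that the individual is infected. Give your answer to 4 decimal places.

Let H be the event that the individual is infected; start with P(H) = 0.182. P('positive'|H) = 0.902, P('positive'|¬H) = 0.291.
Update on result 1 ('positive'): P(H) ← 0.902·0.1820 / (0.902·0.1820 + 0.291·0.8180) = 0.16416/0.40220 = 0.4082.
Update on result 2 ('positive'): P(H) ← 0.902·0.4082 / (0.902·0.4082 + 0.291·0.5918) = 0.36816/0.54039 = 0.6813.
Update on result 3 ('positive'): P(H) ← 0.902·0.6813 / (0.902·0.6813 + 0.291·0.3187) = 0.61453/0.70727 = 0.8689.

Posterior P(H) ≈ 0.8689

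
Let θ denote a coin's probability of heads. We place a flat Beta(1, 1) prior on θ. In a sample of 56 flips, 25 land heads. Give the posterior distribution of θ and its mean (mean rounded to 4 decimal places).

The binomial likelihood is conjugate to the Beta prior: with 25 successes and 31 failures, the posterior is Beta(1+25, 1+31) = Beta(26, 32).
E[θ | data] = 26/(26+32) = 0.4483.

Posterior: Beta(26, 32); mean ≈ 0.4483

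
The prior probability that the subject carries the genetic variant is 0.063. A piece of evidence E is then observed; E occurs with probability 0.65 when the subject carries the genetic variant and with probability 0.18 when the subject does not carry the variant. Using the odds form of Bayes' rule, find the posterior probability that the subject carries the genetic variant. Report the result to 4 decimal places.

Posterior probability ≈ 0.1954

Prior odds = 0.063/(1−0.063) = 0.067236. In log-odds, ln(0.067236) = -2.6995.
Add log likelihood ratio: ln(3.6111) = 1.2840.
Posterior log-odds = -1.4155, so posterior odds = exp(-1.4155) = 0.24280. Converting, P(H|E) = 0.24280/1.2428 = 0.1954.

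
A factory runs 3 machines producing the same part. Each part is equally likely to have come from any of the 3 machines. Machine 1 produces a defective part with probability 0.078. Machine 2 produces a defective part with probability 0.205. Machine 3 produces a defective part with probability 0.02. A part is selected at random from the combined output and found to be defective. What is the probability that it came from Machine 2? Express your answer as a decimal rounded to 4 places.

Tabulate prior·likelihood by source: [1] prior 0.333333, lik 0.078, product 0.02600; [2] prior 0.333333, lik 0.205, product 0.06833; [3] prior 0.333333, lik 0.02, product 0.006667.
Normalizing constant = 0.10100; the posterior for Machine 2 is its product over the sum, 0.06833/0.10100 = 0.6766.

Posterior probability ≈ 0.6766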